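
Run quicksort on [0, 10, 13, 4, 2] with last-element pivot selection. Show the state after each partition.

Partition 1: pivot=2 at index 1 -> [0, 2, 13, 4, 10]
Partition 2: pivot=10 at index 3 -> [0, 2, 4, 10, 13]


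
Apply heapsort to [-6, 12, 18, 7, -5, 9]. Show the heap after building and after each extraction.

Build heap: [18, 12, 9, 7, -5, -6]
Extract 18: [12, 7, 9, -6, -5, 18]
Extract 12: [9, 7, -5, -6, 12, 18]
Extract 9: [7, -6, -5, 9, 12, 18]
Extract 7: [-5, -6, 7, 9, 12, 18]
Extract -5: [-6, -5, 7, 9, 12, 18]


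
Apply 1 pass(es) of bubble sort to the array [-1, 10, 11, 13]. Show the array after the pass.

After pass 1: [-1, 10, 11, 13] (0 swaps)
Total swaps: 0


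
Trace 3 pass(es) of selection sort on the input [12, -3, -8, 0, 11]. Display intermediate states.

Pass 1: Select minimum -8 at index 2, swap -> [-8, -3, 12, 0, 11]
Pass 2: Select minimum -3 at index 1, swap -> [-8, -3, 12, 0, 11]
Pass 3: Select minimum 0 at index 3, swap -> [-8, -3, 0, 12, 11]


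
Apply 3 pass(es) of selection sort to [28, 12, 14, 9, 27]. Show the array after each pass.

Pass 1: Select minimum 9 at index 3, swap -> [9, 12, 14, 28, 27]
Pass 2: Select minimum 12 at index 1, swap -> [9, 12, 14, 28, 27]
Pass 3: Select minimum 14 at index 2, swap -> [9, 12, 14, 28, 27]


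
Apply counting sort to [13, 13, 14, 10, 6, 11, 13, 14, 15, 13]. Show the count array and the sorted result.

Count array: [0, 0, 0, 0, 0, 0, 1, 0, 0, 0, 1, 1, 0, 4, 2, 1]
(count[i] = number of elements equal to i)
Cumulative count: [0, 0, 0, 0, 0, 0, 1, 1, 1, 1, 2, 3, 3, 7, 9, 10]
Sorted: [6, 10, 11, 13, 13, 13, 13, 14, 14, 15]


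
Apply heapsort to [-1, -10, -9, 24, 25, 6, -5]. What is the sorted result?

Build heap: [25, 24, 6, -1, -10, -9, -5]
Extract 25: [24, -1, 6, -5, -10, -9, 25]
Extract 24: [6, -1, -9, -5, -10, 24, 25]
Extract 6: [-1, -5, -9, -10, 6, 24, 25]
Extract -1: [-5, -10, -9, -1, 6, 24, 25]
Extract -5: [-9, -10, -5, -1, 6, 24, 25]
Extract -9: [-10, -9, -5, -1, 6, 24, 25]


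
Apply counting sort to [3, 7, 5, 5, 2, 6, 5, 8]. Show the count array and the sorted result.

Count array: [0, 0, 1, 1, 0, 3, 1, 1, 1]
(count[i] = number of elements equal to i)
Cumulative count: [0, 0, 1, 2, 2, 5, 6, 7, 8]
Sorted: [2, 3, 5, 5, 5, 6, 7, 8]


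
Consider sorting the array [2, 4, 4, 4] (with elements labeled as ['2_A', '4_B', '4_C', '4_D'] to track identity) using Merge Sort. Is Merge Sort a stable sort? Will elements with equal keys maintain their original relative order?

Trace Merge Sort on the labeled array (the key is the number; the letter only tracks identity):
  Merge [2_A] + [4_B] -> [2_A, 4_B]
  Merge [4_C] + [4_D] -> [4_C, 4_D]
  Merge [2_A, 4_B] + [4_C, 4_D] -> [2_A, 4_B, 4_C, 4_D]
Final order: [2_A, 4_B, 4_C, 4_D]
Equal keys:
  value 4: originally 4_B, 4_C, 4_D; after sorting 4_B, 4_C, 4_D -> order preserved
All equal keys kept their original relative order. Merge Sort is stable: when the heads of the two halves are equal the merge takes from the left half first.
Answer: Stable


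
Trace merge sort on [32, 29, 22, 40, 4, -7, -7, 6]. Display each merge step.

Divide and conquer:
  Merge [32] + [29] -> [29, 32]
  Merge [22] + [40] -> [22, 40]
  Merge [29, 32] + [22, 40] -> [22, 29, 32, 40]
  Merge [4] + [-7] -> [-7, 4]
  Merge [-7] + [6] -> [-7, 6]
  Merge [-7, 4] + [-7, 6] -> [-7, -7, 4, 6]
  Merge [22, 29, 32, 40] + [-7, -7, 4, 6] -> [-7, -7, 4, 6, 22, 29, 32, 40]


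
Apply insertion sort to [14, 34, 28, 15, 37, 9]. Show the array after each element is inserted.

First element 14 is already 'sorted'
Insert 34: shifted 0 elements -> [14, 34, 28, 15, 37, 9]
Insert 28: shifted 1 elements -> [14, 28, 34, 15, 37, 9]
Insert 15: shifted 2 elements -> [14, 15, 28, 34, 37, 9]
Insert 37: shifted 0 elements -> [14, 15, 28, 34, 37, 9]
Insert 9: shifted 5 elements -> [9, 14, 15, 28, 34, 37]


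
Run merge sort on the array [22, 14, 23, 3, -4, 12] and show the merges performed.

Divide and conquer:
  Merge [14] + [23] -> [14, 23]
  Merge [22] + [14, 23] -> [14, 22, 23]
  Merge [-4] + [12] -> [-4, 12]
  Merge [3] + [-4, 12] -> [-4, 3, 12]
  Merge [14, 22, 23] + [-4, 3, 12] -> [-4, 3, 12, 14, 22, 23]


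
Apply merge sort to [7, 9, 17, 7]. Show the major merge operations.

Divide and conquer:
  Merge [7] + [9] -> [7, 9]
  Merge [17] + [7] -> [7, 17]
  Merge [7, 9] + [7, 17] -> [7, 7, 9, 17]


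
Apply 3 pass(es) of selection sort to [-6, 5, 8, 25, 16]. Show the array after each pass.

Pass 1: Select minimum -6 at index 0, swap -> [-6, 5, 8, 25, 16]
Pass 2: Select minimum 5 at index 1, swap -> [-6, 5, 8, 25, 16]
Pass 3: Select minimum 8 at index 2, swap -> [-6, 5, 8, 25, 16]


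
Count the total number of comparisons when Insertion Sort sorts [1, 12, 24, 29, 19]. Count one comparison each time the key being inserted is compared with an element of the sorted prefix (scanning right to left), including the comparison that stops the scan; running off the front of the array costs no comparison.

Insert 12: 1 <= 12 (stop) = 1 comparison(s) -> [1, 12, 24, 29, 19]
Insert 24: 12 <= 24 (stop) = 1 comparison(s) -> [1, 12, 24, 29, 19]
Insert 29: 24 <= 29 (stop) = 1 comparison(s) -> [1, 12, 24, 29, 19]
Insert 19: 29 > 19 (shift), 24 > 19 (shift), 12 <= 19 (stop) = 3 comparison(s) -> [1, 12, 19, 24, 29]
Total comparisons: 1 + 1 + 1 + 3 = 6


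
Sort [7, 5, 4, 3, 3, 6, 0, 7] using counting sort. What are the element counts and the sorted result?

Count array: [1, 0, 0, 2, 1, 1, 1, 2]
(count[i] = number of elements equal to i)
Cumulative count: [1, 1, 1, 3, 4, 5, 6, 8]
Sorted: [0, 3, 3, 4, 5, 6, 7, 7]


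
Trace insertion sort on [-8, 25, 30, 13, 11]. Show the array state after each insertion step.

First element -8 is already 'sorted'
Insert 25: shifted 0 elements -> [-8, 25, 30, 13, 11]
Insert 30: shifted 0 elements -> [-8, 25, 30, 13, 11]
Insert 13: shifted 2 elements -> [-8, 13, 25, 30, 11]
Insert 11: shifted 3 elements -> [-8, 11, 13, 25, 30]


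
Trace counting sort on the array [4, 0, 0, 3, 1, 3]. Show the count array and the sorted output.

Count array: [2, 1, 0, 2, 1]
(count[i] = number of elements equal to i)
Cumulative count: [2, 3, 3, 5, 6]
Sorted: [0, 0, 1, 3, 3, 4]


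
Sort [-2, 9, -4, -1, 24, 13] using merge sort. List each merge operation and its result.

Divide and conquer:
  Merge [9] + [-4] -> [-4, 9]
  Merge [-2] + [-4, 9] -> [-4, -2, 9]
  Merge [24] + [13] -> [13, 24]
  Merge [-1] + [13, 24] -> [-1, 13, 24]
  Merge [-4, -2, 9] + [-1, 13, 24] -> [-4, -2, -1, 9, 13, 24]


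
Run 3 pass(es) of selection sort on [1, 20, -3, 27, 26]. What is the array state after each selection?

Pass 1: Select minimum -3 at index 2, swap -> [-3, 20, 1, 27, 26]
Pass 2: Select minimum 1 at index 2, swap -> [-3, 1, 20, 27, 26]
Pass 3: Select minimum 20 at index 2, swap -> [-3, 1, 20, 27, 26]


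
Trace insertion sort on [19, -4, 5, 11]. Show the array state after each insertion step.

First element 19 is already 'sorted'
Insert -4: shifted 1 elements -> [-4, 19, 5, 11]
Insert 5: shifted 1 elements -> [-4, 5, 19, 11]
Insert 11: shifted 1 elements -> [-4, 5, 11, 19]


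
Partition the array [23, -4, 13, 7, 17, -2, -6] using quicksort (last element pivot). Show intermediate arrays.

Partition 1: pivot=-6 at index 0 -> [-6, -4, 13, 7, 17, -2, 23]
Partition 2: pivot=23 at index 6 -> [-6, -4, 13, 7, 17, -2, 23]
Partition 3: pivot=-2 at index 2 -> [-6, -4, -2, 7, 17, 13, 23]
Partition 4: pivot=13 at index 4 -> [-6, -4, -2, 7, 13, 17, 23]


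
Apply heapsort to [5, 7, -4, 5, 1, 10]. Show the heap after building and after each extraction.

Build heap: [10, 7, 5, 5, 1, -4]
Extract 10: [7, 5, 5, -4, 1, 10]
Extract 7: [5, 1, 5, -4, 7, 10]
Extract 5: [5, 1, -4, 5, 7, 10]
Extract 5: [1, -4, 5, 5, 7, 10]
Extract 1: [-4, 1, 5, 5, 7, 10]


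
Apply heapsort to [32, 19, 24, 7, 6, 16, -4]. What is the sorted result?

Build heap: [32, 19, 24, 7, 6, 16, -4]
Extract 32: [24, 19, 16, 7, 6, -4, 32]
Extract 24: [19, 7, 16, -4, 6, 24, 32]
Extract 19: [16, 7, 6, -4, 19, 24, 32]
Extract 16: [7, -4, 6, 16, 19, 24, 32]
Extract 7: [6, -4, 7, 16, 19, 24, 32]
Extract 6: [-4, 6, 7, 16, 19, 24, 32]


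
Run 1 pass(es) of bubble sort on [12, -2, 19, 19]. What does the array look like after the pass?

After pass 1: [-2, 12, 19, 19] (1 swaps)
Total swaps: 1


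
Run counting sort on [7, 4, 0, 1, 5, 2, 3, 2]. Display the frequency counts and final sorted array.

Count array: [1, 1, 2, 1, 1, 1, 0, 1]
(count[i] = number of elements equal to i)
Cumulative count: [1, 2, 4, 5, 6, 7, 7, 8]
Sorted: [0, 1, 2, 2, 3, 4, 5, 7]


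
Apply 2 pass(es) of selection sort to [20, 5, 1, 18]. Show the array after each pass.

Pass 1: Select minimum 1 at index 2, swap -> [1, 5, 20, 18]
Pass 2: Select minimum 5 at index 1, swap -> [1, 5, 20, 18]


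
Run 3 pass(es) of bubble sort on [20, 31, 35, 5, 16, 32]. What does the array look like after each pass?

After pass 1: [20, 31, 5, 16, 32, 35] (3 swaps)
After pass 2: [20, 5, 16, 31, 32, 35] (2 swaps)
After pass 3: [5, 16, 20, 31, 32, 35] (2 swaps)
Total swaps: 7


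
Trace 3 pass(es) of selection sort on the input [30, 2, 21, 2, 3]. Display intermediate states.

Pass 1: Select minimum 2 at index 1, swap -> [2, 30, 21, 2, 3]
Pass 2: Select minimum 2 at index 3, swap -> [2, 2, 21, 30, 3]
Pass 3: Select minimum 3 at index 4, swap -> [2, 2, 3, 30, 21]


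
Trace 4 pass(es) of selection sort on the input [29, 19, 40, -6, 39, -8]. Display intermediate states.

Pass 1: Select minimum -8 at index 5, swap -> [-8, 19, 40, -6, 39, 29]
Pass 2: Select minimum -6 at index 3, swap -> [-8, -6, 40, 19, 39, 29]
Pass 3: Select minimum 19 at index 3, swap -> [-8, -6, 19, 40, 39, 29]
Pass 4: Select minimum 29 at index 5, swap -> [-8, -6, 19, 29, 39, 40]


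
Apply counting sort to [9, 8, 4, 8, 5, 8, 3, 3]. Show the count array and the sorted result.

Count array: [0, 0, 0, 2, 1, 1, 0, 0, 3, 1]
(count[i] = number of elements equal to i)
Cumulative count: [0, 0, 0, 2, 3, 4, 4, 4, 7, 8]
Sorted: [3, 3, 4, 5, 8, 8, 8, 9]


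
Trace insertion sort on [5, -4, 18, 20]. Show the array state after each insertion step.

First element 5 is already 'sorted'
Insert -4: shifted 1 elements -> [-4, 5, 18, 20]
Insert 18: shifted 0 elements -> [-4, 5, 18, 20]
Insert 20: shifted 0 elements -> [-4, 5, 18, 20]


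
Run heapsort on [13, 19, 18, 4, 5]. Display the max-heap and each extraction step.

Build heap: [19, 13, 18, 4, 5]
Extract 19: [18, 13, 5, 4, 19]
Extract 18: [13, 4, 5, 18, 19]
Extract 13: [5, 4, 13, 18, 19]
Extract 5: [4, 5, 13, 18, 19]


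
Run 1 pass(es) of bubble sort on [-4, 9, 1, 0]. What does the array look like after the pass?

After pass 1: [-4, 1, 0, 9] (2 swaps)
Total swaps: 2


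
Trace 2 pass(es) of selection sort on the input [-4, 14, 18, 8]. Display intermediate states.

Pass 1: Select minimum -4 at index 0, swap -> [-4, 14, 18, 8]
Pass 2: Select minimum 8 at index 3, swap -> [-4, 8, 18, 14]


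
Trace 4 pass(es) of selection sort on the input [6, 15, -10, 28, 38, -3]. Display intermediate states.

Pass 1: Select minimum -10 at index 2, swap -> [-10, 15, 6, 28, 38, -3]
Pass 2: Select minimum -3 at index 5, swap -> [-10, -3, 6, 28, 38, 15]
Pass 3: Select minimum 6 at index 2, swap -> [-10, -3, 6, 28, 38, 15]
Pass 4: Select minimum 15 at index 5, swap -> [-10, -3, 6, 15, 38, 28]


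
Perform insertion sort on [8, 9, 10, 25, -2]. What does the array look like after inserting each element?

First element 8 is already 'sorted'
Insert 9: shifted 0 elements -> [8, 9, 10, 25, -2]
Insert 10: shifted 0 elements -> [8, 9, 10, 25, -2]
Insert 25: shifted 0 elements -> [8, 9, 10, 25, -2]
Insert -2: shifted 4 elements -> [-2, 8, 9, 10, 25]


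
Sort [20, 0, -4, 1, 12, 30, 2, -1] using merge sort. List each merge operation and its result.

Divide and conquer:
  Merge [20] + [0] -> [0, 20]
  Merge [-4] + [1] -> [-4, 1]
  Merge [0, 20] + [-4, 1] -> [-4, 0, 1, 20]
  Merge [12] + [30] -> [12, 30]
  Merge [2] + [-1] -> [-1, 2]
  Merge [12, 30] + [-1, 2] -> [-1, 2, 12, 30]
  Merge [-4, 0, 1, 20] + [-1, 2, 12, 30] -> [-4, -1, 0, 1, 2, 12, 20, 30]


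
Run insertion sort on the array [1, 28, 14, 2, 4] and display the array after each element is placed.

First element 1 is already 'sorted'
Insert 28: shifted 0 elements -> [1, 28, 14, 2, 4]
Insert 14: shifted 1 elements -> [1, 14, 28, 2, 4]
Insert 2: shifted 2 elements -> [1, 2, 14, 28, 4]
Insert 4: shifted 2 elements -> [1, 2, 4, 14, 28]


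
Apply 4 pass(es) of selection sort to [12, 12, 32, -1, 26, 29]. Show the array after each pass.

Pass 1: Select minimum -1 at index 3, swap -> [-1, 12, 32, 12, 26, 29]
Pass 2: Select minimum 12 at index 1, swap -> [-1, 12, 32, 12, 26, 29]
Pass 3: Select minimum 12 at index 3, swap -> [-1, 12, 12, 32, 26, 29]
Pass 4: Select minimum 26 at index 4, swap -> [-1, 12, 12, 26, 32, 29]


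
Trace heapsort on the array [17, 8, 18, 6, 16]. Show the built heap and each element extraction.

Build heap: [18, 16, 17, 6, 8]
Extract 18: [17, 16, 8, 6, 18]
Extract 17: [16, 6, 8, 17, 18]
Extract 16: [8, 6, 16, 17, 18]
Extract 8: [6, 8, 16, 17, 18]


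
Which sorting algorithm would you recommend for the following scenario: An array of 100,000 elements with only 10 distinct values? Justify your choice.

Best choice: 3-way quicksort or Counting sort
Reason: 3-way (Dutch national flag) partitioning groups every copy of the pivot together, so with only d=10 distinct keys quicksort finishes in O(n log d) expected time, which is effectively linear; counting sort runs in O(n + k) where k is the size of the key range (not the number of distinct values), so it is linear when the 10 values are integers drawn from a small known range


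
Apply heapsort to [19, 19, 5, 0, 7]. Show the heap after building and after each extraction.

Build heap: [19, 19, 5, 0, 7]
Extract 19: [19, 7, 5, 0, 19]
Extract 19: [7, 0, 5, 19, 19]
Extract 7: [5, 0, 7, 19, 19]
Extract 5: [0, 5, 7, 19, 19]


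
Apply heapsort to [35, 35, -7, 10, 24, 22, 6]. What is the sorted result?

Build heap: [35, 35, 22, 10, 24, -7, 6]
Extract 35: [35, 24, 22, 10, 6, -7, 35]
Extract 35: [24, 10, 22, -7, 6, 35, 35]
Extract 24: [22, 10, 6, -7, 24, 35, 35]
Extract 22: [10, -7, 6, 22, 24, 35, 35]
Extract 10: [6, -7, 10, 22, 24, 35, 35]
Extract 6: [-7, 6, 10, 22, 24, 35, 35]


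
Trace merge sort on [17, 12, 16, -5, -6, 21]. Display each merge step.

Divide and conquer:
  Merge [12] + [16] -> [12, 16]
  Merge [17] + [12, 16] -> [12, 16, 17]
  Merge [-6] + [21] -> [-6, 21]
  Merge [-5] + [-6, 21] -> [-6, -5, 21]
  Merge [12, 16, 17] + [-6, -5, 21] -> [-6, -5, 12, 16, 17, 21]


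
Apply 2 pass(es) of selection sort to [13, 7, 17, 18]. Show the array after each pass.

Pass 1: Select minimum 7 at index 1, swap -> [7, 13, 17, 18]
Pass 2: Select minimum 13 at index 1, swap -> [7, 13, 17, 18]


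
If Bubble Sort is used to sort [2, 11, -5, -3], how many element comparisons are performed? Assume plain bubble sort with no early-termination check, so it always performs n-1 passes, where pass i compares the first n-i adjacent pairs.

Pass 1: compare adjacent pairs (0,1)..(2,3) = 3 comparison(s), 2 swap(s) -> [2, -5, -3, 11]
Pass 2: compare adjacent pairs (0,1)..(1,2) = 2 comparison(s), 2 swap(s) -> [-5, -3, 2, 11]
Pass 3: compare adjacent pairs (0,1)..(0,1) = 1 comparison(s), 0 swap(s) -> [-5, -3, 2, 11]
Total comparisons: 3 + 2 + 1 = 6


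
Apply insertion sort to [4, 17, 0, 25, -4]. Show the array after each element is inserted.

First element 4 is already 'sorted'
Insert 17: shifted 0 elements -> [4, 17, 0, 25, -4]
Insert 0: shifted 2 elements -> [0, 4, 17, 25, -4]
Insert 25: shifted 0 elements -> [0, 4, 17, 25, -4]
Insert -4: shifted 4 elements -> [-4, 0, 4, 17, 25]


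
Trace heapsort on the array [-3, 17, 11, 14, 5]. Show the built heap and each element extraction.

Build heap: [17, 14, 11, -3, 5]
Extract 17: [14, 5, 11, -3, 17]
Extract 14: [11, 5, -3, 14, 17]
Extract 11: [5, -3, 11, 14, 17]
Extract 5: [-3, 5, 11, 14, 17]


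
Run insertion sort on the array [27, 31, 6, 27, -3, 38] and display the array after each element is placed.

First element 27 is already 'sorted'
Insert 31: shifted 0 elements -> [27, 31, 6, 27, -3, 38]
Insert 6: shifted 2 elements -> [6, 27, 31, 27, -3, 38]
Insert 27: shifted 1 elements -> [6, 27, 27, 31, -3, 38]
Insert -3: shifted 4 elements -> [-3, 6, 27, 27, 31, 38]
Insert 38: shifted 0 elements -> [-3, 6, 27, 27, 31, 38]


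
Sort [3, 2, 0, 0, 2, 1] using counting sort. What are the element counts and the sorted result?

Count array: [2, 1, 2, 1]
(count[i] = number of elements equal to i)
Cumulative count: [2, 3, 5, 6]
Sorted: [0, 0, 1, 2, 2, 3]


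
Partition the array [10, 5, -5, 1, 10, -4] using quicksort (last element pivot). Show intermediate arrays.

Partition 1: pivot=-4 at index 1 -> [-5, -4, 10, 1, 10, 5]
Partition 2: pivot=5 at index 3 -> [-5, -4, 1, 5, 10, 10]
Partition 3: pivot=10 at index 5 -> [-5, -4, 1, 5, 10, 10]


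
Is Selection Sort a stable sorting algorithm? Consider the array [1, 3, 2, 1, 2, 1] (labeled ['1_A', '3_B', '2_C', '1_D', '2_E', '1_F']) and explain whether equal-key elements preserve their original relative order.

Trace Selection Sort on the labeled array (the key is the number; the letter only tracks identity):
  Pass 1: minimum 1_A is already at index 0; no swap -> [1_A, 3_B, 2_C, 1_D, 2_E, 1_F]
  Pass 2: minimum of unsorted part is 1_D at index 3; swap it with 3_B at index 1 -> [1_A, 1_D, 2_C, 3_B, 2_E, 1_F]
  Pass 3: minimum of unsorted part is 1_F at index 5; swap it with 2_C at index 2 -> [1_A, 1_D, 1_F, 3_B, 2_E, 2_C]
  Pass 4: minimum of unsorted part is 2_E at index 4; swap it with 3_B at index 3 -> [1_A, 1_D, 1_F, 2_E, 3_B, 2_C]
  Pass 5: minimum of unsorted part is 2_C at index 5; swap it with 3_B at index 4 -> [1_A, 1_D, 1_F, 2_E, 2_C, 3_B]
Final order: [1_A, 1_D, 1_F, 2_E, 2_C, 3_B]
Equal keys:
  value 1: originally 1_A, 1_D, 1_F; after sorting 1_A, 1_D, 1_F -> order preserved
  value 2: originally 2_C, 2_E; after sorting 2_E, 2_C -> order changed
Equal keys were reordered, so Selection Sort is not stable: the long-range swap that moves the minimum into place can carry an element past an equal key. (One such input is enough; an unstable sort may happen to preserve order on other inputs, but it gives no guarantee.)
Answer: Not stable


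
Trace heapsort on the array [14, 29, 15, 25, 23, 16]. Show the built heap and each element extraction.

Build heap: [29, 25, 16, 14, 23, 15]
Extract 29: [25, 23, 16, 14, 15, 29]
Extract 25: [23, 15, 16, 14, 25, 29]
Extract 23: [16, 15, 14, 23, 25, 29]
Extract 16: [15, 14, 16, 23, 25, 29]
Extract 15: [14, 15, 16, 23, 25, 29]


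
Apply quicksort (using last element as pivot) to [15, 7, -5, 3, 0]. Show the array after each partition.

Partition 1: pivot=0 at index 1 -> [-5, 0, 15, 3, 7]
Partition 2: pivot=7 at index 3 -> [-5, 0, 3, 7, 15]


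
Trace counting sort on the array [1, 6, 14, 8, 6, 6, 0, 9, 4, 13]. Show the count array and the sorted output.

Count array: [1, 1, 0, 0, 1, 0, 3, 0, 1, 1, 0, 0, 0, 1, 1]
(count[i] = number of elements equal to i)
Cumulative count: [1, 2, 2, 2, 3, 3, 6, 6, 7, 8, 8, 8, 8, 9, 10]
Sorted: [0, 1, 4, 6, 6, 6, 8, 9, 13, 14]


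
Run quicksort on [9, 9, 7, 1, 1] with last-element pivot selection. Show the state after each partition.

Partition 1: pivot=1 at index 1 -> [1, 1, 7, 9, 9]
Partition 2: pivot=9 at index 4 -> [1, 1, 7, 9, 9]
Partition 3: pivot=9 at index 3 -> [1, 1, 7, 9, 9]


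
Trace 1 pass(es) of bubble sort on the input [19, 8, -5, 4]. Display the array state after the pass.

After pass 1: [8, -5, 4, 19] (3 swaps)
Total swaps: 3


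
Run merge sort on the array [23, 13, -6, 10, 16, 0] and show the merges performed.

Divide and conquer:
  Merge [13] + [-6] -> [-6, 13]
  Merge [23] + [-6, 13] -> [-6, 13, 23]
  Merge [16] + [0] -> [0, 16]
  Merge [10] + [0, 16] -> [0, 10, 16]
  Merge [-6, 13, 23] + [0, 10, 16] -> [-6, 0, 10, 13, 16, 23]


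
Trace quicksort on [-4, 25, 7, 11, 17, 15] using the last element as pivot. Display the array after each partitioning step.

Partition 1: pivot=15 at index 3 -> [-4, 7, 11, 15, 17, 25]
Partition 2: pivot=11 at index 2 -> [-4, 7, 11, 15, 17, 25]
Partition 3: pivot=7 at index 1 -> [-4, 7, 11, 15, 17, 25]
Partition 4: pivot=25 at index 5 -> [-4, 7, 11, 15, 17, 25]


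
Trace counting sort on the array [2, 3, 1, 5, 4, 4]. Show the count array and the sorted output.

Count array: [0, 1, 1, 1, 2, 1]
(count[i] = number of elements equal to i)
Cumulative count: [0, 1, 2, 3, 5, 6]
Sorted: [1, 2, 3, 4, 4, 5]


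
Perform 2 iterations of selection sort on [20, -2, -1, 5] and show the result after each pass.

Pass 1: Select minimum -2 at index 1, swap -> [-2, 20, -1, 5]
Pass 2: Select minimum -1 at index 2, swap -> [-2, -1, 20, 5]


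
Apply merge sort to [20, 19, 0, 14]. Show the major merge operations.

Divide and conquer:
  Merge [20] + [19] -> [19, 20]
  Merge [0] + [14] -> [0, 14]
  Merge [19, 20] + [0, 14] -> [0, 14, 19, 20]


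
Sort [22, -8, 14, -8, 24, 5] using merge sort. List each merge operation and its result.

Divide and conquer:
  Merge [-8] + [14] -> [-8, 14]
  Merge [22] + [-8, 14] -> [-8, 14, 22]
  Merge [24] + [5] -> [5, 24]
  Merge [-8] + [5, 24] -> [-8, 5, 24]
  Merge [-8, 14, 22] + [-8, 5, 24] -> [-8, -8, 5, 14, 22, 24]


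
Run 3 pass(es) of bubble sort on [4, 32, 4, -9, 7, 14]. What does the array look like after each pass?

After pass 1: [4, 4, -9, 7, 14, 32] (4 swaps)
After pass 2: [4, -9, 4, 7, 14, 32] (1 swaps)
After pass 3: [-9, 4, 4, 7, 14, 32] (1 swaps)
Total swaps: 6


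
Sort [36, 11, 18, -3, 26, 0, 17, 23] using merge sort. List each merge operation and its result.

Divide and conquer:
  Merge [36] + [11] -> [11, 36]
  Merge [18] + [-3] -> [-3, 18]
  Merge [11, 36] + [-3, 18] -> [-3, 11, 18, 36]
  Merge [26] + [0] -> [0, 26]
  Merge [17] + [23] -> [17, 23]
  Merge [0, 26] + [17, 23] -> [0, 17, 23, 26]
  Merge [-3, 11, 18, 36] + [0, 17, 23, 26] -> [-3, 0, 11, 17, 18, 23, 26, 36]


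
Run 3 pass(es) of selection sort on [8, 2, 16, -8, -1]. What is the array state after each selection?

Pass 1: Select minimum -8 at index 3, swap -> [-8, 2, 16, 8, -1]
Pass 2: Select minimum -1 at index 4, swap -> [-8, -1, 16, 8, 2]
Pass 3: Select minimum 2 at index 4, swap -> [-8, -1, 2, 8, 16]


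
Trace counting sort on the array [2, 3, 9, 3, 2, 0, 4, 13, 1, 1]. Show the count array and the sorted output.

Count array: [1, 2, 2, 2, 1, 0, 0, 0, 0, 1, 0, 0, 0, 1]
(count[i] = number of elements equal to i)
Cumulative count: [1, 3, 5, 7, 8, 8, 8, 8, 8, 9, 9, 9, 9, 10]
Sorted: [0, 1, 1, 2, 2, 3, 3, 4, 9, 13]


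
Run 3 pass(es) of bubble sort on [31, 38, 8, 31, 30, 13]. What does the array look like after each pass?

After pass 1: [31, 8, 31, 30, 13, 38] (4 swaps)
After pass 2: [8, 31, 30, 13, 31, 38] (3 swaps)
After pass 3: [8, 30, 13, 31, 31, 38] (2 swaps)
Total swaps: 9


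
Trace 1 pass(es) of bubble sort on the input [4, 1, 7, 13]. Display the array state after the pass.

After pass 1: [1, 4, 7, 13] (1 swaps)
Total swaps: 1


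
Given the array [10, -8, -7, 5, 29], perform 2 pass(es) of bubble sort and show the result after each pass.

After pass 1: [-8, -7, 5, 10, 29] (3 swaps)
After pass 2: [-8, -7, 5, 10, 29] (0 swaps)
Total swaps: 3


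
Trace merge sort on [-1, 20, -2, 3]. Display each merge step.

Divide and conquer:
  Merge [-1] + [20] -> [-1, 20]
  Merge [-2] + [3] -> [-2, 3]
  Merge [-1, 20] + [-2, 3] -> [-2, -1, 3, 20]


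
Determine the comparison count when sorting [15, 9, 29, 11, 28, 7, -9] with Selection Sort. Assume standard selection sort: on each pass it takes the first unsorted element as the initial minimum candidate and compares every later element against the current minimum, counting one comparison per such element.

Pass 1: scan indices 1..6 for the minimum = 6 comparison(s); min is -9, place at index 0 -> [-9, 9, 29, 11, 28, 7, 15]
Pass 2: scan indices 2..6 for the minimum = 5 comparison(s); min is 7, place at index 1 -> [-9, 7, 29, 11, 28, 9, 15]
Pass 3: scan indices 3..6 for the minimum = 4 comparison(s); min is 9, place at index 2 -> [-9, 7, 9, 11, 28, 29, 15]
Pass 4: scan indices 4..6 for the minimum = 3 comparison(s); min is 11, place at index 3 -> [-9, 7, 9, 11, 28, 29, 15]
Pass 5: scan indices 5..6 for the minimum = 2 comparison(s); min is 15, place at index 4 -> [-9, 7, 9, 11, 15, 29, 28]
Pass 6: scan indices 6..6 for the minimum = 1 comparison(s); min is 28, place at index 5 -> [-9, 7, 9, 11, 15, 28, 29]
Selection sort always scans the whole unsorted suffix, so the count is (n-1) + (n-2) + ... + 1 = n(n-1)/2 = 7*6/2 = 21 regardless of the input order.
Total comparisons: 6 + 5 + 4 + 3 + 2 + 1 = 21


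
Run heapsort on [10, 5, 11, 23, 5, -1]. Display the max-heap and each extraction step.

Build heap: [23, 10, 11, 5, 5, -1]
Extract 23: [11, 10, -1, 5, 5, 23]
Extract 11: [10, 5, -1, 5, 11, 23]
Extract 10: [5, 5, -1, 10, 11, 23]
Extract 5: [5, -1, 5, 10, 11, 23]
Extract 5: [-1, 5, 5, 10, 11, 23]


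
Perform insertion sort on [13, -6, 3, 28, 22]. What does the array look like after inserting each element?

First element 13 is already 'sorted'
Insert -6: shifted 1 elements -> [-6, 13, 3, 28, 22]
Insert 3: shifted 1 elements -> [-6, 3, 13, 28, 22]
Insert 28: shifted 0 elements -> [-6, 3, 13, 28, 22]
Insert 22: shifted 1 elements -> [-6, 3, 13, 22, 28]


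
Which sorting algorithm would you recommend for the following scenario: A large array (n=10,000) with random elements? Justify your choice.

Best choice: Quicksort or Mergesort
Reason: Both have O(n log n) average case; quicksort has lower constant factors


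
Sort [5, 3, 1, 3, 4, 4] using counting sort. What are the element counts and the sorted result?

Count array: [0, 1, 0, 2, 2, 1]
(count[i] = number of elements equal to i)
Cumulative count: [0, 1, 1, 3, 5, 6]
Sorted: [1, 3, 3, 4, 4, 5]


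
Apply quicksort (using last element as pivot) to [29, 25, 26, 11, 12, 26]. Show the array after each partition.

Partition 1: pivot=26 at index 4 -> [25, 26, 11, 12, 26, 29]
Partition 2: pivot=12 at index 1 -> [11, 12, 25, 26, 26, 29]
Partition 3: pivot=26 at index 3 -> [11, 12, 25, 26, 26, 29]


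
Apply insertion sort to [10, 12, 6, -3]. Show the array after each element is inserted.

First element 10 is already 'sorted'
Insert 12: shifted 0 elements -> [10, 12, 6, -3]
Insert 6: shifted 2 elements -> [6, 10, 12, -3]
Insert -3: shifted 3 elements -> [-3, 6, 10, 12]


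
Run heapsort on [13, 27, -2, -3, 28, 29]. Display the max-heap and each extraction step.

Build heap: [29, 28, 13, -3, 27, -2]
Extract 29: [28, 27, 13, -3, -2, 29]
Extract 28: [27, -2, 13, -3, 28, 29]
Extract 27: [13, -2, -3, 27, 28, 29]
Extract 13: [-2, -3, 13, 27, 28, 29]
Extract -2: [-3, -2, 13, 27, 28, 29]


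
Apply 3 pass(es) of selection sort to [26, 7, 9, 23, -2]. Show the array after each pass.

Pass 1: Select minimum -2 at index 4, swap -> [-2, 7, 9, 23, 26]
Pass 2: Select minimum 7 at index 1, swap -> [-2, 7, 9, 23, 26]
Pass 3: Select minimum 9 at index 2, swap -> [-2, 7, 9, 23, 26]


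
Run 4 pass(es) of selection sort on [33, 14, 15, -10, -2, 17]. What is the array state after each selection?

Pass 1: Select minimum -10 at index 3, swap -> [-10, 14, 15, 33, -2, 17]
Pass 2: Select minimum -2 at index 4, swap -> [-10, -2, 15, 33, 14, 17]
Pass 3: Select minimum 14 at index 4, swap -> [-10, -2, 14, 33, 15, 17]
Pass 4: Select minimum 15 at index 4, swap -> [-10, -2, 14, 15, 33, 17]


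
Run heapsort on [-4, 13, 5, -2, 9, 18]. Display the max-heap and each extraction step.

Build heap: [18, 13, 5, -2, 9, -4]
Extract 18: [13, 9, 5, -2, -4, 18]
Extract 13: [9, -2, 5, -4, 13, 18]
Extract 9: [5, -2, -4, 9, 13, 18]
Extract 5: [-2, -4, 5, 9, 13, 18]
Extract -2: [-4, -2, 5, 9, 13, 18]


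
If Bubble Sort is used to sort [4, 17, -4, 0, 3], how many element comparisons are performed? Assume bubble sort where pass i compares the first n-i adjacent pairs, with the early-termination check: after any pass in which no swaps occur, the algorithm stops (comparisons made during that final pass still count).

Pass 1: compare adjacent pairs (0,1)..(3,4) = 4 comparison(s), 3 swap(s) -> [4, -4, 0, 3, 17]
Pass 2: compare adjacent pairs (0,1)..(2,3) = 3 comparison(s), 3 swap(s) -> [-4, 0, 3, 4, 17]
Pass 3: compare adjacent pairs (0,1)..(1,2) = 2 comparison(s), 0 swap(s) -> [-4, 0, 3, 4, 17]
No swaps in this pass, so bubble sort stops here.
Total comparisons: 4 + 3 + 2 = 9


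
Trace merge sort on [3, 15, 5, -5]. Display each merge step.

Divide and conquer:
  Merge [3] + [15] -> [3, 15]
  Merge [5] + [-5] -> [-5, 5]
  Merge [3, 15] + [-5, 5] -> [-5, 3, 5, 15]


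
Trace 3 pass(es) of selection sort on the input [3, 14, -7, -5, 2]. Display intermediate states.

Pass 1: Select minimum -7 at index 2, swap -> [-7, 14, 3, -5, 2]
Pass 2: Select minimum -5 at index 3, swap -> [-7, -5, 3, 14, 2]
Pass 3: Select minimum 2 at index 4, swap -> [-7, -5, 2, 14, 3]


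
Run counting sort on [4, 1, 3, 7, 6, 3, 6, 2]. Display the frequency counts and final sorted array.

Count array: [0, 1, 1, 2, 1, 0, 2, 1]
(count[i] = number of elements equal to i)
Cumulative count: [0, 1, 2, 4, 5, 5, 7, 8]
Sorted: [1, 2, 3, 3, 4, 6, 6, 7]


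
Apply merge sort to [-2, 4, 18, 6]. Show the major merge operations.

Divide and conquer:
  Merge [-2] + [4] -> [-2, 4]
  Merge [18] + [6] -> [6, 18]
  Merge [-2, 4] + [6, 18] -> [-2, 4, 6, 18]


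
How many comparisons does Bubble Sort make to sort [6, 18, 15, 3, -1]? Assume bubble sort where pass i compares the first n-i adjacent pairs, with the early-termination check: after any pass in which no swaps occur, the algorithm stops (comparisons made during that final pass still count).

Pass 1: compare adjacent pairs (0,1)..(3,4) = 4 comparison(s), 3 swap(s) -> [6, 15, 3, -1, 18]
Pass 2: compare adjacent pairs (0,1)..(2,3) = 3 comparison(s), 2 swap(s) -> [6, 3, -1, 15, 18]
Pass 3: compare adjacent pairs (0,1)..(1,2) = 2 comparison(s), 2 swap(s) -> [3, -1, 6, 15, 18]
Pass 4: compare adjacent pairs (0,1)..(0,1) = 1 comparison(s), 1 swap(s) -> [-1, 3, 6, 15, 18]
Every pass made at least one swap, so all n-1 passes run.
Total comparisons: 4 + 3 + 2 + 1 = 10


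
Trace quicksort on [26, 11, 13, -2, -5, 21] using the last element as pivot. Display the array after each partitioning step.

Partition 1: pivot=21 at index 4 -> [11, 13, -2, -5, 21, 26]
Partition 2: pivot=-5 at index 0 -> [-5, 13, -2, 11, 21, 26]
Partition 3: pivot=11 at index 2 -> [-5, -2, 11, 13, 21, 26]


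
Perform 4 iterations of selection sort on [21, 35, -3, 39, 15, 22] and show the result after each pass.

Pass 1: Select minimum -3 at index 2, swap -> [-3, 35, 21, 39, 15, 22]
Pass 2: Select minimum 15 at index 4, swap -> [-3, 15, 21, 39, 35, 22]
Pass 3: Select minimum 21 at index 2, swap -> [-3, 15, 21, 39, 35, 22]
Pass 4: Select minimum 22 at index 5, swap -> [-3, 15, 21, 22, 35, 39]


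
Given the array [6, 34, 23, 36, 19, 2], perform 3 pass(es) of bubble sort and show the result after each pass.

After pass 1: [6, 23, 34, 19, 2, 36] (3 swaps)
After pass 2: [6, 23, 19, 2, 34, 36] (2 swaps)
After pass 3: [6, 19, 2, 23, 34, 36] (2 swaps)
Total swaps: 7


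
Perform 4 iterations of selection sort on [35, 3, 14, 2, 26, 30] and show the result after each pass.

Pass 1: Select minimum 2 at index 3, swap -> [2, 3, 14, 35, 26, 30]
Pass 2: Select minimum 3 at index 1, swap -> [2, 3, 14, 35, 26, 30]
Pass 3: Select minimum 14 at index 2, swap -> [2, 3, 14, 35, 26, 30]
Pass 4: Select minimum 26 at index 4, swap -> [2, 3, 14, 26, 35, 30]


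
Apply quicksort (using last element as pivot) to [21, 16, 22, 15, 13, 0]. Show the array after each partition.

Partition 1: pivot=0 at index 0 -> [0, 16, 22, 15, 13, 21]
Partition 2: pivot=21 at index 4 -> [0, 16, 15, 13, 21, 22]
Partition 3: pivot=13 at index 1 -> [0, 13, 15, 16, 21, 22]
Partition 4: pivot=16 at index 3 -> [0, 13, 15, 16, 21, 22]


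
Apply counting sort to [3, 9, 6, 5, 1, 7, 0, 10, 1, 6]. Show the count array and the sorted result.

Count array: [1, 2, 0, 1, 0, 1, 2, 1, 0, 1, 1]
(count[i] = number of elements equal to i)
Cumulative count: [1, 3, 3, 4, 4, 5, 7, 8, 8, 9, 10]
Sorted: [0, 1, 1, 3, 5, 6, 6, 7, 9, 10]


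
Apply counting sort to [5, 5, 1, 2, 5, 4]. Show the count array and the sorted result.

Count array: [0, 1, 1, 0, 1, 3]
(count[i] = number of elements equal to i)
Cumulative count: [0, 1, 2, 2, 3, 6]
Sorted: [1, 2, 4, 5, 5, 5]


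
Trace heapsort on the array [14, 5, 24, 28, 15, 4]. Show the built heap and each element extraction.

Build heap: [28, 15, 24, 5, 14, 4]
Extract 28: [24, 15, 4, 5, 14, 28]
Extract 24: [15, 14, 4, 5, 24, 28]
Extract 15: [14, 5, 4, 15, 24, 28]
Extract 14: [5, 4, 14, 15, 24, 28]
Extract 5: [4, 5, 14, 15, 24, 28]


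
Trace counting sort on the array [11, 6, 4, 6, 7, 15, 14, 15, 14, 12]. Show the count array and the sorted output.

Count array: [0, 0, 0, 0, 1, 0, 2, 1, 0, 0, 0, 1, 1, 0, 2, 2]
(count[i] = number of elements equal to i)
Cumulative count: [0, 0, 0, 0, 1, 1, 3, 4, 4, 4, 4, 5, 6, 6, 8, 10]
Sorted: [4, 6, 6, 7, 11, 12, 14, 14, 15, 15]


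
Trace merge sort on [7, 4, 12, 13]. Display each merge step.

Divide and conquer:
  Merge [7] + [4] -> [4, 7]
  Merge [12] + [13] -> [12, 13]
  Merge [4, 7] + [12, 13] -> [4, 7, 12, 13]


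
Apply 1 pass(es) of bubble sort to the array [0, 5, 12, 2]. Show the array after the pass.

After pass 1: [0, 5, 2, 12] (1 swaps)
Total swaps: 1


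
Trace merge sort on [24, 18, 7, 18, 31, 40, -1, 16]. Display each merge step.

Divide and conquer:
  Merge [24] + [18] -> [18, 24]
  Merge [7] + [18] -> [7, 18]
  Merge [18, 24] + [7, 18] -> [7, 18, 18, 24]
  Merge [31] + [40] -> [31, 40]
  Merge [-1] + [16] -> [-1, 16]
  Merge [31, 40] + [-1, 16] -> [-1, 16, 31, 40]
  Merge [7, 18, 18, 24] + [-1, 16, 31, 40] -> [-1, 7, 16, 18, 18, 24, 31, 40]


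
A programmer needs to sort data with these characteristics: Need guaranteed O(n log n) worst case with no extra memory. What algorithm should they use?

Best choice: Heapsort
Reason: Heapsort is O(n log n) worst case and sorts in-place; quicksort can degrade to O(n^2)


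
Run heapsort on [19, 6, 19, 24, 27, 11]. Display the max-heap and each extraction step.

Build heap: [27, 24, 19, 19, 6, 11]
Extract 27: [24, 19, 19, 11, 6, 27]
Extract 24: [19, 11, 19, 6, 24, 27]
Extract 19: [19, 11, 6, 19, 24, 27]
Extract 19: [11, 6, 19, 19, 24, 27]
Extract 11: [6, 11, 19, 19, 24, 27]


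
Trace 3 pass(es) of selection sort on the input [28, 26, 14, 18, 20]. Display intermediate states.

Pass 1: Select minimum 14 at index 2, swap -> [14, 26, 28, 18, 20]
Pass 2: Select minimum 18 at index 3, swap -> [14, 18, 28, 26, 20]
Pass 3: Select minimum 20 at index 4, swap -> [14, 18, 20, 26, 28]


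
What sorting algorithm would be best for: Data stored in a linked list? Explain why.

Best choice: Merge sort
Reason: Merge sort doesn't require random access; can be done in O(1) extra space for linked lists


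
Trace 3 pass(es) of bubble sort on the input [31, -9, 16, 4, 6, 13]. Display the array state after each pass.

After pass 1: [-9, 16, 4, 6, 13, 31] (5 swaps)
After pass 2: [-9, 4, 6, 13, 16, 31] (3 swaps)
After pass 3: [-9, 4, 6, 13, 16, 31] (0 swaps)
Total swaps: 8


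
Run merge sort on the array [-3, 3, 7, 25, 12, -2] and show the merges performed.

Divide and conquer:
  Merge [3] + [7] -> [3, 7]
  Merge [-3] + [3, 7] -> [-3, 3, 7]
  Merge [12] + [-2] -> [-2, 12]
  Merge [25] + [-2, 12] -> [-2, 12, 25]
  Merge [-3, 3, 7] + [-2, 12, 25] -> [-3, -2, 3, 7, 12, 25]


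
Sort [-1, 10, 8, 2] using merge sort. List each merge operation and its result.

Divide and conquer:
  Merge [-1] + [10] -> [-1, 10]
  Merge [8] + [2] -> [2, 8]
  Merge [-1, 10] + [2, 8] -> [-1, 2, 8, 10]


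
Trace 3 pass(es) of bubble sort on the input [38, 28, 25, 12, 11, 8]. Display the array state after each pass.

After pass 1: [28, 25, 12, 11, 8, 38] (5 swaps)
After pass 2: [25, 12, 11, 8, 28, 38] (4 swaps)
After pass 3: [12, 11, 8, 25, 28, 38] (3 swaps)
Total swaps: 12


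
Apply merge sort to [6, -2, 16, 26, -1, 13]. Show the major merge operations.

Divide and conquer:
  Merge [-2] + [16] -> [-2, 16]
  Merge [6] + [-2, 16] -> [-2, 6, 16]
  Merge [-1] + [13] -> [-1, 13]
  Merge [26] + [-1, 13] -> [-1, 13, 26]
  Merge [-2, 6, 16] + [-1, 13, 26] -> [-2, -1, 6, 13, 16, 26]


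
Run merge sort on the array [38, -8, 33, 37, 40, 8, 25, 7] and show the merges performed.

Divide and conquer:
  Merge [38] + [-8] -> [-8, 38]
  Merge [33] + [37] -> [33, 37]
  Merge [-8, 38] + [33, 37] -> [-8, 33, 37, 38]
  Merge [40] + [8] -> [8, 40]
  Merge [25] + [7] -> [7, 25]
  Merge [8, 40] + [7, 25] -> [7, 8, 25, 40]
  Merge [-8, 33, 37, 38] + [7, 8, 25, 40] -> [-8, 7, 8, 25, 33, 37, 38, 40]


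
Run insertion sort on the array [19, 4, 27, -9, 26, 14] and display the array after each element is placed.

First element 19 is already 'sorted'
Insert 4: shifted 1 elements -> [4, 19, 27, -9, 26, 14]
Insert 27: shifted 0 elements -> [4, 19, 27, -9, 26, 14]
Insert -9: shifted 3 elements -> [-9, 4, 19, 27, 26, 14]
Insert 26: shifted 1 elements -> [-9, 4, 19, 26, 27, 14]
Insert 14: shifted 3 elements -> [-9, 4, 14, 19, 26, 27]


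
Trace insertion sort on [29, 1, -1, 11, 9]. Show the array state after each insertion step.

First element 29 is already 'sorted'
Insert 1: shifted 1 elements -> [1, 29, -1, 11, 9]
Insert -1: shifted 2 elements -> [-1, 1, 29, 11, 9]
Insert 11: shifted 1 elements -> [-1, 1, 11, 29, 9]
Insert 9: shifted 2 elements -> [-1, 1, 9, 11, 29]


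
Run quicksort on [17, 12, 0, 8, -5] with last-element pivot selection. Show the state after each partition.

Partition 1: pivot=-5 at index 0 -> [-5, 12, 0, 8, 17]
Partition 2: pivot=17 at index 4 -> [-5, 12, 0, 8, 17]
Partition 3: pivot=8 at index 2 -> [-5, 0, 8, 12, 17]


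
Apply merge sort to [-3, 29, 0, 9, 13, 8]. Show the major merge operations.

Divide and conquer:
  Merge [29] + [0] -> [0, 29]
  Merge [-3] + [0, 29] -> [-3, 0, 29]
  Merge [13] + [8] -> [8, 13]
  Merge [9] + [8, 13] -> [8, 9, 13]
  Merge [-3, 0, 29] + [8, 9, 13] -> [-3, 0, 8, 9, 13, 29]


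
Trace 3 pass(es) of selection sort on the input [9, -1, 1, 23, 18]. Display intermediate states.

Pass 1: Select minimum -1 at index 1, swap -> [-1, 9, 1, 23, 18]
Pass 2: Select minimum 1 at index 2, swap -> [-1, 1, 9, 23, 18]
Pass 3: Select minimum 9 at index 2, swap -> [-1, 1, 9, 23, 18]


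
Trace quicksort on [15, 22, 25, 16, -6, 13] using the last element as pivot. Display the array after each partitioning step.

Partition 1: pivot=13 at index 1 -> [-6, 13, 25, 16, 15, 22]
Partition 2: pivot=22 at index 4 -> [-6, 13, 16, 15, 22, 25]
Partition 3: pivot=15 at index 2 -> [-6, 13, 15, 16, 22, 25]


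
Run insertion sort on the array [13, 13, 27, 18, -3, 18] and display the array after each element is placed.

First element 13 is already 'sorted'
Insert 13: shifted 0 elements -> [13, 13, 27, 18, -3, 18]
Insert 27: shifted 0 elements -> [13, 13, 27, 18, -3, 18]
Insert 18: shifted 1 elements -> [13, 13, 18, 27, -3, 18]
Insert -3: shifted 4 elements -> [-3, 13, 13, 18, 27, 18]
Insert 18: shifted 1 elements -> [-3, 13, 13, 18, 18, 27]


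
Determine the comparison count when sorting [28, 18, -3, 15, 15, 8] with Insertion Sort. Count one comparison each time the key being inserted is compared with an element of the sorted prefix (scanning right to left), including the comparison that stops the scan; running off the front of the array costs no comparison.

Insert 18: 28 > 18 (shift), reached front = 1 comparison(s) -> [18, 28, -3, 15, 15, 8]
Insert -3: 28 > -3 (shift), 18 > -3 (shift), reached front = 2 comparison(s) -> [-3, 18, 28, 15, 15, 8]
Insert 15: 28 > 15 (shift), 18 > 15 (shift), -3 <= 15 (stop) = 3 comparison(s) -> [-3, 15, 18, 28, 15, 8]
Insert 15: 28 > 15 (shift), 18 > 15 (shift), 15 <= 15 (stop) = 3 comparison(s) -> [-3, 15, 15, 18, 28, 8]
Insert 8: 28 > 8 (shift), 18 > 8 (shift), 15 > 8 (shift), 15 > 8 (shift), -3 <= 8 (stop) = 5 comparison(s) -> [-3, 8, 15, 15, 18, 28]
Total comparisons: 1 + 2 + 3 + 3 + 5 = 14
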